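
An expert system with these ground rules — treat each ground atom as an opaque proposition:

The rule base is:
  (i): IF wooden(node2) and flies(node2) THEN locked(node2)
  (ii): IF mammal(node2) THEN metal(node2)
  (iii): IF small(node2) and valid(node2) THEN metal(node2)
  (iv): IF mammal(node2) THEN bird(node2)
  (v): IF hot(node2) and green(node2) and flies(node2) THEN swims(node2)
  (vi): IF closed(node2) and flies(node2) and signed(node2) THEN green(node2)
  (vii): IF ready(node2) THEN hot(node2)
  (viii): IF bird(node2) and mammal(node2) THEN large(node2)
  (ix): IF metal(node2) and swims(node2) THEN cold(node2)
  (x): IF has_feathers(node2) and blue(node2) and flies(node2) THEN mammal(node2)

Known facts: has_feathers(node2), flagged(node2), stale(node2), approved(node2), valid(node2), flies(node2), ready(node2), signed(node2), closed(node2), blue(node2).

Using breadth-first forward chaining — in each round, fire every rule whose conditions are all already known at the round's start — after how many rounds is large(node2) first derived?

3

Round 1 — (vi), (vii), (x), derive green(node2), hot(node2), mammal(node2).
Round 2 — (ii), (iv), (v), derive metal(node2), bird(node2), swims(node2).
Round 3 — (viii), (ix), derive large(node2), cold(node2).
large(node2) first appears in round 3.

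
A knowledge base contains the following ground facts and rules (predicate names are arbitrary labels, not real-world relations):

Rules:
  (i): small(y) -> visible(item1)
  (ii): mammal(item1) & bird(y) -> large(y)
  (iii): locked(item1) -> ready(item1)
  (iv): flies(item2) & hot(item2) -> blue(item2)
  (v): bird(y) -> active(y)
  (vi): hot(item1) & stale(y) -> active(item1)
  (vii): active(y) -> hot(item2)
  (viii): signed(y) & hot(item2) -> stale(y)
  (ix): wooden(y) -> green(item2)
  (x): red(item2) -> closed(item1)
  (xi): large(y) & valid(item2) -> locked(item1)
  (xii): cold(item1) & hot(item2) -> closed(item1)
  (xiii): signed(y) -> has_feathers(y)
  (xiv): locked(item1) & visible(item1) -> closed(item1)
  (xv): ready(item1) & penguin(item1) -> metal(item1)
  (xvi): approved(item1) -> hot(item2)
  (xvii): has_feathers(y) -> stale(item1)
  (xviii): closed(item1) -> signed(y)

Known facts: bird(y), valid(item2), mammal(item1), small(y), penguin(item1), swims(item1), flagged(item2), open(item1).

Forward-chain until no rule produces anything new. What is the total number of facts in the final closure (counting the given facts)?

Round 1 — (i), (ii), (v), derive visible(item1), large(y), active(y).
Round 2 — (vii), (xi), derive hot(item2), locked(item1).
Round 3 — (iii), (xiv), derive ready(item1), closed(item1).
Round 4 — (xv), (xviii), derive metal(item1), signed(y).
Round 5 — (viii), (xiii), derive stale(y), has_feathers(y).
Round 6 — (xvii), derive stale(item1).
Closure: {active(y), bird(y), closed(item1), flagged(item2), has_feathers(y), hot(item2), large(y), locked(item1), mammal(item1), metal(item1), open(item1), penguin(item1), ready(item1), signed(y), small(y), stale(item1), stale(y), swims(item1), valid(item2), visible(item1)} — 20 facts.

20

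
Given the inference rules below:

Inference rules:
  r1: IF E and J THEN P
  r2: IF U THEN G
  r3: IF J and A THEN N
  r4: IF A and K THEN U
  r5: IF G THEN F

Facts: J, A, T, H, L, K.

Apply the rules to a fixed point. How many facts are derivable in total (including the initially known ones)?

10

Round 1: r3 [IF J and A THEN N]; r4 [IF A and K THEN U]. New: N, U.
Round 2: r2 [IF U THEN G]. New: G.
Round 3: r5 [IF G THEN F]. New: F.
Closure: {A, F, G, H, J, K, L, N, T, U} — 10 facts.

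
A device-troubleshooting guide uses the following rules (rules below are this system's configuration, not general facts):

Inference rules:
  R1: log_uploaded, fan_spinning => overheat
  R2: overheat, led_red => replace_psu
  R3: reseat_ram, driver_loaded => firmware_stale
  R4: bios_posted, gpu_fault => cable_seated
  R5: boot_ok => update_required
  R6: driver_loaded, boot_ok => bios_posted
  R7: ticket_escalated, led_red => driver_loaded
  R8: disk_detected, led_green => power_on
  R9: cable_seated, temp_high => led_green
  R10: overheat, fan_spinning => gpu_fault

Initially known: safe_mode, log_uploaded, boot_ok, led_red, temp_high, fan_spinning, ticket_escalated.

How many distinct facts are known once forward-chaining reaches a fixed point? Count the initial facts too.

15

Round 1 fires R1, R5, R7, giving overheat, update_required, driver_loaded.
Round 2 fires R2, R6, R10, giving replace_psu, bios_posted, gpu_fault.
Round 3 fires R4, giving cable_seated.
Round 4 fires R9, giving led_green.
Closure: {bios_posted, boot_ok, cable_seated, driver_loaded, fan_spinning, gpu_fault, led_green, led_red, log_uploaded, overheat, replace_psu, safe_mode, temp_high, ticket_escalated, update_required} — 15 facts.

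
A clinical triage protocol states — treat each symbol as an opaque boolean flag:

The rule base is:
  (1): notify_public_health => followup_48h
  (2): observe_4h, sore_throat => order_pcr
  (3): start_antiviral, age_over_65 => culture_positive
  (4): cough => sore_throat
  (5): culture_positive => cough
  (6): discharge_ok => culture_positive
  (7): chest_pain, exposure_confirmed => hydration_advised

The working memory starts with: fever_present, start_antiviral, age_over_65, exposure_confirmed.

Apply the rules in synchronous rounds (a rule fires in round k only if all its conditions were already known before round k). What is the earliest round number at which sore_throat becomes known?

3

Round 1: (3) [start_antiviral, age_over_65 => culture_positive]. Adds culture_positive.
Round 2: (5) [culture_positive => cough]. Adds cough.
Round 3: (4) [cough => sore_throat]. Adds sore_throat.
sore_throat first appears in round 3.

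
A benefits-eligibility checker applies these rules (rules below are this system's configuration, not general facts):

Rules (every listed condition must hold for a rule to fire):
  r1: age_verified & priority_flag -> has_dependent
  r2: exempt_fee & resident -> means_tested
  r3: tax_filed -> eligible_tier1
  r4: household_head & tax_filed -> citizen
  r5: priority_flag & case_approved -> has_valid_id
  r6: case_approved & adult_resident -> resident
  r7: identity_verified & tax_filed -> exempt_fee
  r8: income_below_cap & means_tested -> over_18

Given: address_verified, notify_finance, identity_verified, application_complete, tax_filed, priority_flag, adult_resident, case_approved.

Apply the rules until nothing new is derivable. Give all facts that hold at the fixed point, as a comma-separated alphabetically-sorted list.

address_verified, adult_resident, application_complete, case_approved, eligible_tier1, exempt_fee, has_valid_id, identity_verified, means_tested, notify_finance, priority_flag, resident, tax_filed

Round 1 fires r3, r5, r6, r7, giving eligible_tier1, has_valid_id, resident, exempt_fee.
Round 2 fires r2, giving means_tested.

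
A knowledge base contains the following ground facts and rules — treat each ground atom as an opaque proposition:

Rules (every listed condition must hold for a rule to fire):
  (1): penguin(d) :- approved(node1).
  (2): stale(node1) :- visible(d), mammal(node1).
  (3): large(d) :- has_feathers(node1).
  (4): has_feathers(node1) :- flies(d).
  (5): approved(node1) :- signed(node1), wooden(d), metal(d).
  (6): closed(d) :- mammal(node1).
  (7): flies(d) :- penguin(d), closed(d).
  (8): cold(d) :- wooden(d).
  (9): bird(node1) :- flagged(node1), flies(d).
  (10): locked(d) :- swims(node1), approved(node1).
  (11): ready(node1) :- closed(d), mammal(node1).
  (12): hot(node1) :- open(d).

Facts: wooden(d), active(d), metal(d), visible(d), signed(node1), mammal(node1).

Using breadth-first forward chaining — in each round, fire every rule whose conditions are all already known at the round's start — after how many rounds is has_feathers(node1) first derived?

4

Round 1 — (2), (5), (6), (8), derive stale(node1), approved(node1), closed(d), cold(d).
Round 2 — (1), (11), derive penguin(d), ready(node1).
Round 3 — (7), derive flies(d).
Round 4 — (4), derive has_feathers(node1).
has_feathers(node1) first appears in round 4.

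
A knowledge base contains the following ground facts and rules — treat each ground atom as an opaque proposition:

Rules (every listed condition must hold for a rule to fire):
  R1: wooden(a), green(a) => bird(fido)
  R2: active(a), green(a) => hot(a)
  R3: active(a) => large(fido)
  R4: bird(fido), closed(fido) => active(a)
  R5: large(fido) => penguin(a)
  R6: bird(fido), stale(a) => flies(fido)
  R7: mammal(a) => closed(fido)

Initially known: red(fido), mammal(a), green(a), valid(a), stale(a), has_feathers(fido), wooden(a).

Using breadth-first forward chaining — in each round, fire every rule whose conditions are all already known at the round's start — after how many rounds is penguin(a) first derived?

Round 1 — R1, R7, derive bird(fido), closed(fido).
Round 2 — R4, R6, derive active(a), flies(fido).
Round 3 — R2, R3, derive hot(a), large(fido).
Round 4 — R5, derive penguin(a).
penguin(a) first appears in round 4.

4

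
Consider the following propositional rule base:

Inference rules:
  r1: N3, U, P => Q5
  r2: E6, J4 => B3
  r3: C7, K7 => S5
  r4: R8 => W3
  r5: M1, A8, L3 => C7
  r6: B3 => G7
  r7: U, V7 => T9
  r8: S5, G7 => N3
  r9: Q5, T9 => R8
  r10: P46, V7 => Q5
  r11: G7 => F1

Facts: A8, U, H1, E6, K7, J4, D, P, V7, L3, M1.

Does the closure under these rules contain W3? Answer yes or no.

yes

[1] r2 [E6, J4 => B3]; r5 [M1, A8, L3 => C7]; r7 [U, V7 => T9]. ⇒ new: B3, C7, T9.
[2] r3 [C7, K7 => S5]; r6 [B3 => G7]. ⇒ new: S5, G7.
[3] r8 [S5, G7 => N3]; r11 [G7 => F1]. ⇒ new: N3, F1.
[4] r1 [N3, U, P => Q5]. ⇒ new: Q5.
[5] r9 [Q5, T9 => R8]. ⇒ new: R8.
[6] r4 [R8 => W3]. ⇒ new: W3.
W3 appears in round 6, so it is derivable.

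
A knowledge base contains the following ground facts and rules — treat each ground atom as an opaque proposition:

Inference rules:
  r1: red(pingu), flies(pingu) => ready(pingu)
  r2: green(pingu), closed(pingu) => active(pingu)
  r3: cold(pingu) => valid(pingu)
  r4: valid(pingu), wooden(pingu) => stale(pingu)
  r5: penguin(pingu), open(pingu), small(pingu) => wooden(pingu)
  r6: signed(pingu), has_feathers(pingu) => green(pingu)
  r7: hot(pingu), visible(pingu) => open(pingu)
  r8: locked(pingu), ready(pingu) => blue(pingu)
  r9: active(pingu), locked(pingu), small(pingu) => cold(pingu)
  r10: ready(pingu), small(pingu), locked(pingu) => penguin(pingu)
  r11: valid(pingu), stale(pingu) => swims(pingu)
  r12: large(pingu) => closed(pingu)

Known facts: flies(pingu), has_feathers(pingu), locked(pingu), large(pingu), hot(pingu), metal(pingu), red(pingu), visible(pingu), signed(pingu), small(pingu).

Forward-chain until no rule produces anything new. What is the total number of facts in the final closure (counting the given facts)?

22

Round 1: r1 [red(pingu), flies(pingu) => ready(pingu)]; r6 [signed(pingu), has_feathers(pingu) => green(pingu)]; r7 [hot(pingu), visible(pingu) => open(pingu)]; r12 [large(pingu) => closed(pingu)]. Adds ready(pingu), green(pingu), open(pingu), closed(pingu).
Round 2: r2 [green(pingu), closed(pingu) => active(pingu)]; r8 [locked(pingu), ready(pingu) => blue(pingu)]; r10 [ready(pingu), small(pingu), locked(pingu) => penguin(pingu)]. Adds active(pingu), blue(pingu), penguin(pingu).
Round 3: r5 [penguin(pingu), open(pingu), small(pingu) => wooden(pingu)]; r9 [active(pingu), locked(pingu), small(pingu) => cold(pingu)]. Adds wooden(pingu), cold(pingu).
Round 4: r3 [cold(pingu) => valid(pingu)]. Adds valid(pingu).
Round 5: r4 [valid(pingu), wooden(pingu) => stale(pingu)]. Adds stale(pingu).
Round 6: r11 [valid(pingu), stale(pingu) => swims(pingu)]. Adds swims(pingu).
Closure: {active(pingu), blue(pingu), closed(pingu), cold(pingu), flies(pingu), green(pingu), has_feathers(pingu), hot(pingu), large(pingu), locked(pingu), metal(pingu), open(pingu), penguin(pingu), ready(pingu), red(pingu), signed(pingu), small(pingu), stale(pingu), swims(pingu), valid(pingu), visible(pingu), wooden(pingu)} — 22 facts.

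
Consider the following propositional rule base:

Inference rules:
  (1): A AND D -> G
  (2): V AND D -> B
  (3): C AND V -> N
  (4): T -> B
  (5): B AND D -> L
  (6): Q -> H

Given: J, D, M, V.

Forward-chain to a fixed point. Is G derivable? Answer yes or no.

no

[1] (2) [V AND D -> B]. ⇒ new: B.
[2] (5) [B AND D -> L]. ⇒ new: L.
Fixed point reached. G is concluded only by (1); (1) needs A (never derived).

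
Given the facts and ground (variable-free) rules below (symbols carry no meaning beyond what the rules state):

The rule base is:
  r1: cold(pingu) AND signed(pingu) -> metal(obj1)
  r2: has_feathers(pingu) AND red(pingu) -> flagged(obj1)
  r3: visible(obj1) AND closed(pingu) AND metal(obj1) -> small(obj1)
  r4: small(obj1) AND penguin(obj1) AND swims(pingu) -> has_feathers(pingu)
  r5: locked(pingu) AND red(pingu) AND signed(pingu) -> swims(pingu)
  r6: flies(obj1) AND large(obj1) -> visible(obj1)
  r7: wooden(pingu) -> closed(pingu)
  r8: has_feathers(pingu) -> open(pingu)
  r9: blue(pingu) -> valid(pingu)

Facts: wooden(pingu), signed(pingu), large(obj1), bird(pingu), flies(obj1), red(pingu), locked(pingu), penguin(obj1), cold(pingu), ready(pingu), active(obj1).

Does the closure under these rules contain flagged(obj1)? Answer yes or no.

yes

Round 1 fires r1, r5, r6, r7, giving metal(obj1), swims(pingu), visible(obj1), closed(pingu).
Round 2 fires r3, giving small(obj1).
Round 3 fires r4, giving has_feathers(pingu).
Round 4 fires r2, r8, giving flagged(obj1), open(pingu).
flagged(obj1) appears in round 4, so it is derivable.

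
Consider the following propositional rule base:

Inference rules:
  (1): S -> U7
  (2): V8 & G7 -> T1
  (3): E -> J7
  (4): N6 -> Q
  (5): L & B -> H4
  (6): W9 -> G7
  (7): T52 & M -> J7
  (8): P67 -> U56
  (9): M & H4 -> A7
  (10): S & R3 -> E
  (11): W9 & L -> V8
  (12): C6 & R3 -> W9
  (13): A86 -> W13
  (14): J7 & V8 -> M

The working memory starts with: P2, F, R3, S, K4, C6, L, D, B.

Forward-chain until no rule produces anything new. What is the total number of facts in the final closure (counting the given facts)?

Round 1: (1) [S -> U7]; (5) [L & B -> H4]; (10) [S & R3 -> E]; (12) [C6 & R3 -> W9]. Adds U7, H4, E, W9.
Round 2: (3) [E -> J7]; (6) [W9 -> G7]; (11) [W9 & L -> V8]. Adds J7, G7, V8.
Round 3: (2) [V8 & G7 -> T1]; (14) [J7 & V8 -> M]. Adds T1, M.
Round 4: (9) [M & H4 -> A7]. Adds A7.
Closure: {A7, B, C6, D, E, F, G7, H4, J7, K4, L, M, P2, R3, S, T1, U7, V8, W9} — 19 facts.

19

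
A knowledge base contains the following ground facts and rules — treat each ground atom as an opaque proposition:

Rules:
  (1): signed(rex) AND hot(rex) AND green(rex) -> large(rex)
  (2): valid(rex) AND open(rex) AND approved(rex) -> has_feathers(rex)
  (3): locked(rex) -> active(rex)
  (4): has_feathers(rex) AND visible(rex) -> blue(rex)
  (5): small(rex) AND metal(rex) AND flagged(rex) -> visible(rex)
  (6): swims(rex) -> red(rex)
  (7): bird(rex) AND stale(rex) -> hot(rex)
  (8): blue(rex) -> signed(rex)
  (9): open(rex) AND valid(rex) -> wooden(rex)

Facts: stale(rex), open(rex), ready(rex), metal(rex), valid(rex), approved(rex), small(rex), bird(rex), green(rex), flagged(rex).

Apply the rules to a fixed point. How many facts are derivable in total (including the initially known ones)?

Round 1: (2) [valid(rex) AND open(rex) AND approved(rex) -> has_feathers(rex)]; (5) [small(rex) AND metal(rex) AND flagged(rex) -> visible(rex)]; (7) [bird(rex) AND stale(rex) -> hot(rex)]; (9) [open(rex) AND valid(rex) -> wooden(rex)]. Adds has_feathers(rex), visible(rex), hot(rex), wooden(rex).
Round 2: (4) [has_feathers(rex) AND visible(rex) -> blue(rex)]. Adds blue(rex).
Round 3: (8) [blue(rex) -> signed(rex)]. Adds signed(rex).
Round 4: (1) [signed(rex) AND hot(rex) AND green(rex) -> large(rex)]. Adds large(rex).
Closure: {approved(rex), bird(rex), blue(rex), flagged(rex), green(rex), has_feathers(rex), hot(rex), large(rex), metal(rex), open(rex), ready(rex), signed(rex), small(rex), stale(rex), valid(rex), visible(rex), wooden(rex)} — 17 facts.

17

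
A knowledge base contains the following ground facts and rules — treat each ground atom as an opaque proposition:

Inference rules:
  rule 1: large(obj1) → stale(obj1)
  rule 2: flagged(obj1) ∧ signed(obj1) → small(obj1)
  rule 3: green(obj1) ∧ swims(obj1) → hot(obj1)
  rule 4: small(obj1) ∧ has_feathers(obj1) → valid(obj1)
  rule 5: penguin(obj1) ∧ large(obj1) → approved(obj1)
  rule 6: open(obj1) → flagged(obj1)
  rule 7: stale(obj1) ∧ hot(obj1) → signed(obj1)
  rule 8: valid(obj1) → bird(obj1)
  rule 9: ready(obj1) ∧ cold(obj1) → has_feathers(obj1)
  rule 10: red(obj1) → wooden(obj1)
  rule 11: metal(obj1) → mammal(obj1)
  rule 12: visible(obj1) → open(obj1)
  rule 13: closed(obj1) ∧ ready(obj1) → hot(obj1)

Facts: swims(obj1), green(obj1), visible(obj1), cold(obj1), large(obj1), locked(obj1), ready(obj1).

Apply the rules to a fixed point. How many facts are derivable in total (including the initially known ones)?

16

Round 1 fires rule 1, rule 3, rule 9, rule 12, giving stale(obj1), hot(obj1), has_feathers(obj1), open(obj1).
Round 2 fires rule 6, rule 7, giving flagged(obj1), signed(obj1).
Round 3 fires rule 2, giving small(obj1).
Round 4 fires rule 4, giving valid(obj1).
Round 5 fires rule 8, giving bird(obj1).
Closure: {bird(obj1), cold(obj1), flagged(obj1), green(obj1), has_feathers(obj1), hot(obj1), large(obj1), locked(obj1), open(obj1), ready(obj1), signed(obj1), small(obj1), stale(obj1), swims(obj1), valid(obj1), visible(obj1)} — 16 facts.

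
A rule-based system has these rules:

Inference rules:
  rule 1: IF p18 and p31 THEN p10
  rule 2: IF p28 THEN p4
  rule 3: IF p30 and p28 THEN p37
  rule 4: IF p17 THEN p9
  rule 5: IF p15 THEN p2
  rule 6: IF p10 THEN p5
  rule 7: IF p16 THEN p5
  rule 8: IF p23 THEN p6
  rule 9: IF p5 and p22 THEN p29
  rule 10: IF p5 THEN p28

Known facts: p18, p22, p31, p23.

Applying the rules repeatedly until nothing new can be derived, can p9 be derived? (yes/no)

no

Round 1: rule 1 [IF p18 and p31 THEN p10]; rule 8 [IF p23 THEN p6]. New: p10, p6.
Round 2: rule 6 [IF p10 THEN p5]. New: p5.
Round 3: rule 9 [IF p5 and p22 THEN p29]; rule 10 [IF p5 THEN p28]. New: p29, p28.
Round 4: rule 2 [IF p28 THEN p4]. New: p4.
Fixed point reached. p9 is concluded only by rule 4; rule 4 needs p17 (never derived).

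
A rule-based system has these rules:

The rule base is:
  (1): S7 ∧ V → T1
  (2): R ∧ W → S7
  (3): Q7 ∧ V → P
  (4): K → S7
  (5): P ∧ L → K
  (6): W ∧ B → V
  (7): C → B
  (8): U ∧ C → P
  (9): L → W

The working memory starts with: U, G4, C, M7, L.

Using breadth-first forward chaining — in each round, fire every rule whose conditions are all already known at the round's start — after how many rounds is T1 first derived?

Round 1: (7) [C → B]; (8) [U ∧ C → P]; (9) [L → W]. Adds B, P, W.
Round 2: (5) [P ∧ L → K]; (6) [W ∧ B → V]. Adds K, V.
Round 3: (4) [K → S7]. Adds S7.
Round 4: (1) [S7 ∧ V → T1]. Adds T1.
T1 first appears in round 4.

4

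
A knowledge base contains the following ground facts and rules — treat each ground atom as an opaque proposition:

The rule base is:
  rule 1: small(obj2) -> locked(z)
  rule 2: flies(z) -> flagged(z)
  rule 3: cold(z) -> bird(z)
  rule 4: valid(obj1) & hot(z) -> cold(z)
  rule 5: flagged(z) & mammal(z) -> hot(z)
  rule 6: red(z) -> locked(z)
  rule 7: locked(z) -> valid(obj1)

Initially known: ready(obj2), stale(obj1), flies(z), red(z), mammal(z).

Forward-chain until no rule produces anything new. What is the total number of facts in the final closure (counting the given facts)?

Round 1 — rule 2, rule 6, derive flagged(z), locked(z).
Round 2 — rule 5, rule 7, derive hot(z), valid(obj1).
Round 3 — rule 4, derive cold(z).
Round 4 — rule 3, derive bird(z).
Closure: {bird(z), cold(z), flagged(z), flies(z), hot(z), locked(z), mammal(z), ready(obj2), red(z), stale(obj1), valid(obj1)} — 11 facts.

11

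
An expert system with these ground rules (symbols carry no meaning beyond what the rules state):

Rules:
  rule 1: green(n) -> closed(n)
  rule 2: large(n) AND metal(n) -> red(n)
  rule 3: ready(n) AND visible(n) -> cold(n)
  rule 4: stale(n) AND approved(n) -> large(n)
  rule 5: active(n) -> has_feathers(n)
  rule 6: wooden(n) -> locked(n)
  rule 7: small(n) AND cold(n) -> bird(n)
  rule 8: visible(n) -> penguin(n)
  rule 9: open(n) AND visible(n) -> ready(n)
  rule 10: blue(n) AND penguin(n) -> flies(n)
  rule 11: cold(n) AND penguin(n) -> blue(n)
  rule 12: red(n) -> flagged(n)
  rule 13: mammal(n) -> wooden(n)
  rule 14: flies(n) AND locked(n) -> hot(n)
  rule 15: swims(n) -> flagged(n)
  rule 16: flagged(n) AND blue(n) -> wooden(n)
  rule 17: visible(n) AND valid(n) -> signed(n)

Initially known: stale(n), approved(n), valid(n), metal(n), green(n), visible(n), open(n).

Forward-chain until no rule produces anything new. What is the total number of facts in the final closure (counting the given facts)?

20

Round 1 — rule 1, rule 4, rule 8, rule 9, rule 17, derive closed(n), large(n), penguin(n), ready(n), signed(n).
Round 2 — rule 2, rule 3, derive red(n), cold(n).
Round 3 — rule 11, rule 12, derive blue(n), flagged(n).
Round 4 — rule 10, rule 16, derive flies(n), wooden(n).
Round 5 — rule 6, derive locked(n).
Round 6 — rule 14, derive hot(n).
Closure: {approved(n), blue(n), closed(n), cold(n), flagged(n), flies(n), green(n), hot(n), large(n), locked(n), metal(n), open(n), penguin(n), ready(n), red(n), signed(n), stale(n), valid(n), visible(n), wooden(n)} — 20 facts.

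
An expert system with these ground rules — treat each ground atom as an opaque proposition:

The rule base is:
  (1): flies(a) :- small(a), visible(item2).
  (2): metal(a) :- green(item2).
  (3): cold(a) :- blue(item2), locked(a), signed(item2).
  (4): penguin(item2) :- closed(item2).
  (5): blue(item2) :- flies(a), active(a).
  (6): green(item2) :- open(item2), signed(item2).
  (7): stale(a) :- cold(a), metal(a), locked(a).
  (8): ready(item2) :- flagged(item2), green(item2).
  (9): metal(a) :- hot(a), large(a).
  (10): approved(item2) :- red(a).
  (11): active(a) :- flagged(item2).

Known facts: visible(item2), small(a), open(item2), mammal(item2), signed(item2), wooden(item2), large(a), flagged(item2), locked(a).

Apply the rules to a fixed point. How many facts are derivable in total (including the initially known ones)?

Round 1: (1) [flies(a) :- small(a), visible(item2).]; (6) [green(item2) :- open(item2), signed(item2).]; (11) [active(a) :- flagged(item2).]. New: flies(a), green(item2), active(a).
Round 2: (2) [metal(a) :- green(item2).]; (5) [blue(item2) :- flies(a), active(a).]; (8) [ready(item2) :- flagged(item2), green(item2).]. New: metal(a), blue(item2), ready(item2).
Round 3: (3) [cold(a) :- blue(item2), locked(a), signed(item2).]. New: cold(a).
Round 4: (7) [stale(a) :- cold(a), metal(a), locked(a).]. New: stale(a).
Closure: {active(a), blue(item2), cold(a), flagged(item2), flies(a), green(item2), large(a), locked(a), mammal(item2), metal(a), open(item2), ready(item2), signed(item2), small(a), stale(a), visible(item2), wooden(item2)} — 17 facts.

17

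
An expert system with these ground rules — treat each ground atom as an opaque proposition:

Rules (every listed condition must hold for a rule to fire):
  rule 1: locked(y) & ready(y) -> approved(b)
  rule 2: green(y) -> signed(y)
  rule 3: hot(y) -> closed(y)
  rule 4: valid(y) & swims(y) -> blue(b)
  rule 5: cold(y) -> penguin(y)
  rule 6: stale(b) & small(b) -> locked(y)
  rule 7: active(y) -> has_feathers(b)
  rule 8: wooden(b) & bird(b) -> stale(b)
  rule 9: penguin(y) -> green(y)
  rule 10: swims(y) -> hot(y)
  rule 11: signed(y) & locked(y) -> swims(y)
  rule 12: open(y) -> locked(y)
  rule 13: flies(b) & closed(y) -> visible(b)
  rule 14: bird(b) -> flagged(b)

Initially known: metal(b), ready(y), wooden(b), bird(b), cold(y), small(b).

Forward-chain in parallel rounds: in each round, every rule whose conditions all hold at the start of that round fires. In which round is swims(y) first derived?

Round 1 fires rule 5, rule 8, rule 14, giving penguin(y), stale(b), flagged(b).
Round 2 fires rule 6, rule 9, giving locked(y), green(y).
Round 3 fires rule 1, rule 2, giving approved(b), signed(y).
Round 4 fires rule 11, giving swims(y).
swims(y) first appears in round 4.

4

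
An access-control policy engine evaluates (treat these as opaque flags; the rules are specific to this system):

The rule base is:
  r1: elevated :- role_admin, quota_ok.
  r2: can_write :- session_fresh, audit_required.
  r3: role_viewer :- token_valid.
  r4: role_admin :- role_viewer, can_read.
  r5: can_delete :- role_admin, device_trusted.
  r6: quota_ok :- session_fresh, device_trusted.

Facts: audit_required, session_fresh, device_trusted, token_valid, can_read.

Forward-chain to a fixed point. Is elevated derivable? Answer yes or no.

[1] r2 [can_write :- session_fresh, audit_required.]; r3 [role_viewer :- token_valid.]; r6 [quota_ok :- session_fresh, device_trusted.]. ⇒ new: can_write, role_viewer, quota_ok.
[2] r4 [role_admin :- role_viewer, can_read.]. ⇒ new: role_admin.
[3] r1 [elevated :- role_admin, quota_ok.]; r5 [can_delete :- role_admin, device_trusted.]. ⇒ new: elevated, can_delete.
elevated appears in round 3, so it is derivable.

yes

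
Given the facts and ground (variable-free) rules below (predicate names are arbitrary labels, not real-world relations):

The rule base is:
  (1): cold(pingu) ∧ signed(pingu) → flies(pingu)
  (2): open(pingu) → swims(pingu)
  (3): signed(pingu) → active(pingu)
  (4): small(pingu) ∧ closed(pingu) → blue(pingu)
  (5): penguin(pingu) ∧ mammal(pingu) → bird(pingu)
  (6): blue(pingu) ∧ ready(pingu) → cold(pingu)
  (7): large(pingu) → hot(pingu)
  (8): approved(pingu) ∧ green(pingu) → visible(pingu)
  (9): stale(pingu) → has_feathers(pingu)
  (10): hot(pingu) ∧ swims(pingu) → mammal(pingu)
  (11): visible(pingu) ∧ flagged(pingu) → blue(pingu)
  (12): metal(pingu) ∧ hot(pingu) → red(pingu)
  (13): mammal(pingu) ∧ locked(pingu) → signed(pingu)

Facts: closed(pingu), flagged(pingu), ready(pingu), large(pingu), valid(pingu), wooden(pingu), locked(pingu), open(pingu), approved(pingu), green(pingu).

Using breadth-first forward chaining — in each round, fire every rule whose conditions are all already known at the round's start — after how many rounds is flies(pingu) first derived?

4

Round 1 fires (2), (7), (8), giving swims(pingu), hot(pingu), visible(pingu).
Round 2 fires (10), (11), giving mammal(pingu), blue(pingu).
Round 3 fires (6), (13), giving cold(pingu), signed(pingu).
Round 4 fires (1), (3), giving flies(pingu), active(pingu).
flies(pingu) first appears in round 4.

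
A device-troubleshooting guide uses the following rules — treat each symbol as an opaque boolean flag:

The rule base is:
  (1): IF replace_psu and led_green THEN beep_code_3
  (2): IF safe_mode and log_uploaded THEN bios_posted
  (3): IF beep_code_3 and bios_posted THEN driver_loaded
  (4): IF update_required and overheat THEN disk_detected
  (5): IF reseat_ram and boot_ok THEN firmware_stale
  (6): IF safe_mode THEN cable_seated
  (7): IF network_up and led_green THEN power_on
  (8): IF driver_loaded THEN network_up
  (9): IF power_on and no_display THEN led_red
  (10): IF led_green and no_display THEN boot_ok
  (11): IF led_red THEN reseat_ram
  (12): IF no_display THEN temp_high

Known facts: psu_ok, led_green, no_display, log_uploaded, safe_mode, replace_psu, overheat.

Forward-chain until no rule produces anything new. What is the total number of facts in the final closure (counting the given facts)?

Round 1 fires (1), (2), (6), (10), (12), giving beep_code_3, bios_posted, cable_seated, boot_ok, temp_high.
Round 2 fires (3), giving driver_loaded.
Round 3 fires (8), giving network_up.
Round 4 fires (7), giving power_on.
Round 5 fires (9), giving led_red.
Round 6 fires (11), giving reseat_ram.
Round 7 fires (5), giving firmware_stale.
Closure: {beep_code_3, bios_posted, boot_ok, cable_seated, driver_loaded, firmware_stale, led_green, led_red, log_uploaded, network_up, no_display, overheat, power_on, psu_ok, replace_psu, reseat_ram, safe_mode, temp_high} — 18 facts.

18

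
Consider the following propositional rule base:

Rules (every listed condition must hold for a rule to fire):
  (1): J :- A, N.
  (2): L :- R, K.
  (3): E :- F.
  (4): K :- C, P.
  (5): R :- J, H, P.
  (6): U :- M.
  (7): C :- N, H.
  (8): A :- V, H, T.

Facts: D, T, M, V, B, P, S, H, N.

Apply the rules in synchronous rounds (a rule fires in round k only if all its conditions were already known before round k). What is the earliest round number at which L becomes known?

4

Round 1: (6) [U :- M.]; (7) [C :- N, H.]; (8) [A :- V, H, T.]. Adds U, C, A.
Round 2: (1) [J :- A, N.]; (4) [K :- C, P.]. Adds J, K.
Round 3: (5) [R :- J, H, P.]. Adds R.
Round 4: (2) [L :- R, K.]. Adds L.
L first appears in round 4.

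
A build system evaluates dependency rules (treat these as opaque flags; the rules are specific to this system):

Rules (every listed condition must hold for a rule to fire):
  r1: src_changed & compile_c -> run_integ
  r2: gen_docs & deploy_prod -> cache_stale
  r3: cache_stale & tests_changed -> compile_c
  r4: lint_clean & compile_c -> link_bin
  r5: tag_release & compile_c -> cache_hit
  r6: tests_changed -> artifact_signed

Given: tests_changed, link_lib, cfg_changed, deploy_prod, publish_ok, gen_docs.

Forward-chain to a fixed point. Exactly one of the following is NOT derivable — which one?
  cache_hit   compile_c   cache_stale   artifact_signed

[1] r2 [gen_docs & deploy_prod -> cache_stale]; r6 [tests_changed -> artifact_signed]. ⇒ new: cache_stale, artifact_signed.
[2] r3 [cache_stale & tests_changed -> compile_c]. ⇒ new: compile_c.
Derived: artifact_signed (round 1), cache_stale (round 1), compile_c (round 2). cache_hit never appears in any round.

cache_hit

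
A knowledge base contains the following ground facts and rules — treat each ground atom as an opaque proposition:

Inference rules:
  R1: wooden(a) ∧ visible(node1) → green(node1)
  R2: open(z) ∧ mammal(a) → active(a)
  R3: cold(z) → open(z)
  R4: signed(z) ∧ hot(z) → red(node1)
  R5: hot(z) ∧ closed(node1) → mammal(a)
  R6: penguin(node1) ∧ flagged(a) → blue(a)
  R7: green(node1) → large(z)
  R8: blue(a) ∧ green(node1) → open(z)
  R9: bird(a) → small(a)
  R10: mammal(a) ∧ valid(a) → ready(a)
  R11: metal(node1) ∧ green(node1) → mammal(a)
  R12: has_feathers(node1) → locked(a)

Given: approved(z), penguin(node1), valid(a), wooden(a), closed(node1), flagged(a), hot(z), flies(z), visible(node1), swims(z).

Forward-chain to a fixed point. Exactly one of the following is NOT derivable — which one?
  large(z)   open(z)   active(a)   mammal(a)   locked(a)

locked(a)

Round 1: R1 [wooden(a) ∧ visible(node1) → green(node1)]; R5 [hot(z) ∧ closed(node1) → mammal(a)]; R6 [penguin(node1) ∧ flagged(a) → blue(a)]. Adds green(node1), mammal(a), blue(a).
Round 2: R7 [green(node1) → large(z)]; R8 [blue(a) ∧ green(node1) → open(z)]; R10 [mammal(a) ∧ valid(a) → ready(a)]. Adds large(z), open(z), ready(a).
Round 3: R2 [open(z) ∧ mammal(a) → active(a)]. Adds active(a).
Derived: open(z) (round 2), large(z) (round 2), mammal(a) (round 1), active(a) (round 3). locked(a) never appears in any round.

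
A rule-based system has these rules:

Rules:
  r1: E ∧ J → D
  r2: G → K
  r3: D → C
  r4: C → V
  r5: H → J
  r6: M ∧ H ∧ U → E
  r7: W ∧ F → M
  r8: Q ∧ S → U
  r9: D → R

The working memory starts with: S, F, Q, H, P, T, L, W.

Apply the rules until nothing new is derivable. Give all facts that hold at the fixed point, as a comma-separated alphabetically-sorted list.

C, D, E, F, H, J, L, M, P, Q, R, S, T, U, V, W

[1] r5 [H → J]; r7 [W ∧ F → M]; r8 [Q ∧ S → U]. ⇒ new: J, M, U.
[2] r6 [M ∧ H ∧ U → E]. ⇒ new: E.
[3] r1 [E ∧ J → D]. ⇒ new: D.
[4] r3 [D → C]; r9 [D → R]. ⇒ new: C, R.
[5] r4 [C → V]. ⇒ new: V.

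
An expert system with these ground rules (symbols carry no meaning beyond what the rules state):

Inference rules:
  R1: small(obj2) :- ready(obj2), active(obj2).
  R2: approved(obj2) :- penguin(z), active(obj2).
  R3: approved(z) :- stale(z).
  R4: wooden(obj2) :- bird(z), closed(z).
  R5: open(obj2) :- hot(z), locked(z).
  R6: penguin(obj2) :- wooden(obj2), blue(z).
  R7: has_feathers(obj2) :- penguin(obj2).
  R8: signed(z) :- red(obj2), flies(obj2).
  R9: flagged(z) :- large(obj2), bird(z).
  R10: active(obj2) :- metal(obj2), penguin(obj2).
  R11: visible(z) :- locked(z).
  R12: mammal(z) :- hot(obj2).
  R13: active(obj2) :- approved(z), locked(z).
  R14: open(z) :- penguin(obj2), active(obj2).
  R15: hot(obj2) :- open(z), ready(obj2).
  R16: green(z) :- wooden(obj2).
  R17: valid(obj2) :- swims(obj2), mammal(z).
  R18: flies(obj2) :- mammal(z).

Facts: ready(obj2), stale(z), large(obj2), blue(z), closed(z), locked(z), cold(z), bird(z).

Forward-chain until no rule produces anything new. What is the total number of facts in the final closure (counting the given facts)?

21

Round 1 fires R3, R4, R9, R11, giving approved(z), wooden(obj2), flagged(z), visible(z).
Round 2 fires R6, R13, R16, giving penguin(obj2), active(obj2), green(z).
Round 3 fires R1, R7, R14, giving small(obj2), has_feathers(obj2), open(z).
Round 4 fires R15, giving hot(obj2).
Round 5 fires R12, giving mammal(z).
Round 6 fires R18, giving flies(obj2).
Closure: {active(obj2), approved(z), bird(z), blue(z), closed(z), cold(z), flagged(z), flies(obj2), green(z), has_feathers(obj2), hot(obj2), large(obj2), locked(z), mammal(z), open(z), penguin(obj2), ready(obj2), small(obj2), stale(z), visible(z), wooden(obj2)} — 21 facts.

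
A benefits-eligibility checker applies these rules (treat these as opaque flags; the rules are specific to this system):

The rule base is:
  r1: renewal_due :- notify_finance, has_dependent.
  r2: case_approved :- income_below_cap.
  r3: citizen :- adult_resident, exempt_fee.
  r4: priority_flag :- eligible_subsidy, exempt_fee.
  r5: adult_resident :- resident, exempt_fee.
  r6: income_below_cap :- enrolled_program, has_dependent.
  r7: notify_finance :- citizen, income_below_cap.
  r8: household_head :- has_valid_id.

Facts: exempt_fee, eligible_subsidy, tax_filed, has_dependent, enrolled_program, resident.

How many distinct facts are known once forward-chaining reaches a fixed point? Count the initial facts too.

Round 1 fires r4, r5, r6, giving priority_flag, adult_resident, income_below_cap.
Round 2 fires r2, r3, giving case_approved, citizen.
Round 3 fires r7, giving notify_finance.
Round 4 fires r1, giving renewal_due.
Closure: {adult_resident, case_approved, citizen, eligible_subsidy, enrolled_program, exempt_fee, has_dependent, income_below_cap, notify_finance, priority_flag, renewal_due, resident, tax_filed} — 13 facts.

13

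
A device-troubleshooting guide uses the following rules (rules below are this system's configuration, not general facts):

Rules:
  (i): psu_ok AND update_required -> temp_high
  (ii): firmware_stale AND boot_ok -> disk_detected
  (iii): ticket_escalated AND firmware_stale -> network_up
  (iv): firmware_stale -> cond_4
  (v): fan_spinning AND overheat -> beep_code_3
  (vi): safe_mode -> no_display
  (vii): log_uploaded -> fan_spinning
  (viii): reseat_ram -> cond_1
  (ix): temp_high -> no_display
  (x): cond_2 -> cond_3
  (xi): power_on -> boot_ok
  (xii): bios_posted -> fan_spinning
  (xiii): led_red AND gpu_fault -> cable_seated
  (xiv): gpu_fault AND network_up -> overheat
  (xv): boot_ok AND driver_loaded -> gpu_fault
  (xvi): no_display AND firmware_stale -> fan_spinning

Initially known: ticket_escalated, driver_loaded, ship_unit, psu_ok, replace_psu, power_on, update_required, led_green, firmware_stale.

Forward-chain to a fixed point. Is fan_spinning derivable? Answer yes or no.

[1] (i) [psu_ok AND update_required -> temp_high]; (iii) [ticket_escalated AND firmware_stale -> network_up]; (iv) [firmware_stale -> cond_4]; (xi) [power_on -> boot_ok]. ⇒ new: temp_high, network_up, cond_4, boot_ok.
[2] (ii) [firmware_stale AND boot_ok -> disk_detected]; (ix) [temp_high -> no_display]; (xv) [boot_ok AND driver_loaded -> gpu_fault]. ⇒ new: disk_detected, no_display, gpu_fault.
[3] (xiv) [gpu_fault AND network_up -> overheat]; (xvi) [no_display AND firmware_stale -> fan_spinning]. ⇒ new: overheat, fan_spinning.
[4] (v) [fan_spinning AND overheat -> beep_code_3]. ⇒ new: beep_code_3.
fan_spinning appears in round 3, so it is derivable.

yes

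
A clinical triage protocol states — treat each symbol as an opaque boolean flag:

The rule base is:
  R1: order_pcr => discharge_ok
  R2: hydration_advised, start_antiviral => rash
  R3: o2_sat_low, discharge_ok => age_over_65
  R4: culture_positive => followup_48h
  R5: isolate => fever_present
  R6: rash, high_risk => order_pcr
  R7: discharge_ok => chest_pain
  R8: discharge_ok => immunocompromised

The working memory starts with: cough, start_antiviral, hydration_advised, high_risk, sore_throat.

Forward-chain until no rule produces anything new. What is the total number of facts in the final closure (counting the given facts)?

[1] R2 [hydration_advised, start_antiviral => rash]. ⇒ new: rash.
[2] R6 [rash, high_risk => order_pcr]. ⇒ new: order_pcr.
[3] R1 [order_pcr => discharge_ok]. ⇒ new: discharge_ok.
[4] R7 [discharge_ok => chest_pain]; R8 [discharge_ok => immunocompromised]. ⇒ new: chest_pain, immunocompromised.
Closure: {chest_pain, cough, discharge_ok, high_risk, hydration_advised, immunocompromised, order_pcr, rash, sore_throat, start_antiviral} — 10 facts.

10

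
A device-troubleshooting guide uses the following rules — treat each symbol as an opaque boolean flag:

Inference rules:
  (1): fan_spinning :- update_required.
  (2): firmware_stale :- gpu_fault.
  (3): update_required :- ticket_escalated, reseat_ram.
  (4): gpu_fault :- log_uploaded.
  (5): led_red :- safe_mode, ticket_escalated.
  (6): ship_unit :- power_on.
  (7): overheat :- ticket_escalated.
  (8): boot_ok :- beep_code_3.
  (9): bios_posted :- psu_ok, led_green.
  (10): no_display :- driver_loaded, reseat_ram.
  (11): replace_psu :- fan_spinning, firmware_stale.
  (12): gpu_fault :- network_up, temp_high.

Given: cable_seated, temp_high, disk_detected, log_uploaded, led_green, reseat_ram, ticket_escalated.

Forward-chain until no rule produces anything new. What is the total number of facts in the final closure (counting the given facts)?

Round 1: (3) [update_required :- ticket_escalated, reseat_ram.]; (4) [gpu_fault :- log_uploaded.]; (7) [overheat :- ticket_escalated.]. Adds update_required, gpu_fault, overheat.
Round 2: (1) [fan_spinning :- update_required.]; (2) [firmware_stale :- gpu_fault.]. Adds fan_spinning, firmware_stale.
Round 3: (11) [replace_psu :- fan_spinning, firmware_stale.]. Adds replace_psu.
Closure: {cable_seated, disk_detected, fan_spinning, firmware_stale, gpu_fault, led_green, log_uploaded, overheat, replace_psu, reseat_ram, temp_high, ticket_escalated, update_required} — 13 facts.

13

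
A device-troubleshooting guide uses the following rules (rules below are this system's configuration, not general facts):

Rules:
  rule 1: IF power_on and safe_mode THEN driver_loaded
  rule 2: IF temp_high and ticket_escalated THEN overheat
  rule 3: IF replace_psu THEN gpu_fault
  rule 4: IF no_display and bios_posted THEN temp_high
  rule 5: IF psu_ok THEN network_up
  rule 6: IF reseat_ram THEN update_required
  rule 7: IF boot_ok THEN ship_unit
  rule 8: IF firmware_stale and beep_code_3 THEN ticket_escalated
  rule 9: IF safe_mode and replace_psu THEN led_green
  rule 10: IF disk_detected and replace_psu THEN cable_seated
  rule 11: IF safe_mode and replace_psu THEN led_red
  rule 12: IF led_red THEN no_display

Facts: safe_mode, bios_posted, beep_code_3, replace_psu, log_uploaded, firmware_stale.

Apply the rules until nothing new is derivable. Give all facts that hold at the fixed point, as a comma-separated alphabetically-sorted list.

beep_code_3, bios_posted, firmware_stale, gpu_fault, led_green, led_red, log_uploaded, no_display, overheat, replace_psu, safe_mode, temp_high, ticket_escalated

[1] rule 3 [IF replace_psu THEN gpu_fault]; rule 8 [IF firmware_stale and beep_code_3 THEN ticket_escalated]; rule 9 [IF safe_mode and replace_psu THEN led_green]; rule 11 [IF safe_mode and replace_psu THEN led_red]. ⇒ new: gpu_fault, ticket_escalated, led_green, led_red.
[2] rule 12 [IF led_red THEN no_display]. ⇒ new: no_display.
[3] rule 4 [IF no_display and bios_posted THEN temp_high]. ⇒ new: temp_high.
[4] rule 2 [IF temp_high and ticket_escalated THEN overheat]. ⇒ new: overheat.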